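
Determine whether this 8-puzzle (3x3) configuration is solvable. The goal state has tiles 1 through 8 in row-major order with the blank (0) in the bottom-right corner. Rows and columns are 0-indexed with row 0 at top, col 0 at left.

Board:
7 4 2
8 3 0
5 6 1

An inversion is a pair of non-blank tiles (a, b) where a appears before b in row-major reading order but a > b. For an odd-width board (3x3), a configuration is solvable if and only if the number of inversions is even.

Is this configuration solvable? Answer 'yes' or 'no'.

Inversions (pairs i<j in row-major order where tile[i] > tile[j] > 0): 17
17 is odd, so the puzzle is not solvable.

Answer: no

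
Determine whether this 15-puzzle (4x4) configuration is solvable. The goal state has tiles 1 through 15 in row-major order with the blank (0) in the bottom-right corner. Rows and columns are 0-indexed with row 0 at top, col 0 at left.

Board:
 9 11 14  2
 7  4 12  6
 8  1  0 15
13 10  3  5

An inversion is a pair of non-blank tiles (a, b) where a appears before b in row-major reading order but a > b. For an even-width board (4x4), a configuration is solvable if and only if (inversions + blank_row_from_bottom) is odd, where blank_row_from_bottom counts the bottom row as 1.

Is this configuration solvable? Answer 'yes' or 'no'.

Answer: yes

Derivation:
Inversions: 57
Blank is in row 2 (0-indexed from top), which is row 2 counting from the bottom (bottom = 1).
57 + 2 = 59, which is odd, so the puzzle is solvable.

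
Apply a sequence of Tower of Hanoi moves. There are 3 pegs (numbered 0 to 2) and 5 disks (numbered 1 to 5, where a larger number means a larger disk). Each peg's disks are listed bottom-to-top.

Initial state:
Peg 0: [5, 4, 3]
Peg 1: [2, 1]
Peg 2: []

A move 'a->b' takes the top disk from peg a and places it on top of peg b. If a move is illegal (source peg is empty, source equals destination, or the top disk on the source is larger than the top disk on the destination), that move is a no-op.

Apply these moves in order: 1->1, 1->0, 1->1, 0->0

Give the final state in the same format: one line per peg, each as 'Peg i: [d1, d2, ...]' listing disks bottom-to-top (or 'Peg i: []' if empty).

After move 1 (1->1):
Peg 0: [5, 4, 3]
Peg 1: [2, 1]
Peg 2: []

After move 2 (1->0):
Peg 0: [5, 4, 3, 1]
Peg 1: [2]
Peg 2: []

After move 3 (1->1):
Peg 0: [5, 4, 3, 1]
Peg 1: [2]
Peg 2: []

After move 4 (0->0):
Peg 0: [5, 4, 3, 1]
Peg 1: [2]
Peg 2: []

Answer: Peg 0: [5, 4, 3, 1]
Peg 1: [2]
Peg 2: []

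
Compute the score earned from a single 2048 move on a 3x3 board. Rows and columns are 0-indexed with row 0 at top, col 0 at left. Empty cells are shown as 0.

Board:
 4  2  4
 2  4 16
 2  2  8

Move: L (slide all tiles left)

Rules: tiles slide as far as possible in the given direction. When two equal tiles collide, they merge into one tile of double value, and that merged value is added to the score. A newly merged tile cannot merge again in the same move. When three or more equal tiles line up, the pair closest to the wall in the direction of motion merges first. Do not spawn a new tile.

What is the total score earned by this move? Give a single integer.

Answer: 4

Derivation:
Slide left:
row 0: [4, 2, 4] -> [4, 2, 4]  score +0 (running 0)
row 1: [2, 4, 16] -> [2, 4, 16]  score +0 (running 0)
row 2: [2, 2, 8] -> [4, 8, 0]  score +4 (running 4)
Board after move:
 4  2  4
 2  4 16
 4  8  0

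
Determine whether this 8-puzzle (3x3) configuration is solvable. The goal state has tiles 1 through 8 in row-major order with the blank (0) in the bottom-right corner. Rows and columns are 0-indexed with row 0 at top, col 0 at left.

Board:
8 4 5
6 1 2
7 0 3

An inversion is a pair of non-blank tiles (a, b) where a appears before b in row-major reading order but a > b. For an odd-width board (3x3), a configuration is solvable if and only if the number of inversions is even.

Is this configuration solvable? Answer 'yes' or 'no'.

Inversions (pairs i<j in row-major order where tile[i] > tile[j] > 0): 17
17 is odd, so the puzzle is not solvable.

Answer: no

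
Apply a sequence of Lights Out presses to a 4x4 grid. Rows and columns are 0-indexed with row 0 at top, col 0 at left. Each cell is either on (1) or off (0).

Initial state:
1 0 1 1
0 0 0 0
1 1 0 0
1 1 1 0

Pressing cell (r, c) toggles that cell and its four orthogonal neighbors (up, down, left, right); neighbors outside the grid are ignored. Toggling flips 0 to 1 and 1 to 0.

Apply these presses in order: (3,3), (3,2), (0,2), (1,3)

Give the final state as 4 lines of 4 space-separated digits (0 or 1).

Answer: 1 1 0 1
0 0 0 1
1 1 1 0
1 0 1 0

Derivation:
After press 1 at (3,3):
1 0 1 1
0 0 0 0
1 1 0 1
1 1 0 1

After press 2 at (3,2):
1 0 1 1
0 0 0 0
1 1 1 1
1 0 1 0

After press 3 at (0,2):
1 1 0 0
0 0 1 0
1 1 1 1
1 0 1 0

After press 4 at (1,3):
1 1 0 1
0 0 0 1
1 1 1 0
1 0 1 0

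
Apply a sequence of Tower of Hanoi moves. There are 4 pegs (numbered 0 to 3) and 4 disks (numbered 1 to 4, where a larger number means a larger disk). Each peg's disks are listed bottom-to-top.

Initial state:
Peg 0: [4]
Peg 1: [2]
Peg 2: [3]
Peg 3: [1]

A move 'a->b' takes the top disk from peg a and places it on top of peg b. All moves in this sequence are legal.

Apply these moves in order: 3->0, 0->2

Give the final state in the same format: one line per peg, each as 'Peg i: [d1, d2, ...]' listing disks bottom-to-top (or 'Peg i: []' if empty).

After move 1 (3->0):
Peg 0: [4, 1]
Peg 1: [2]
Peg 2: [3]
Peg 3: []

After move 2 (0->2):
Peg 0: [4]
Peg 1: [2]
Peg 2: [3, 1]
Peg 3: []

Answer: Peg 0: [4]
Peg 1: [2]
Peg 2: [3, 1]
Peg 3: []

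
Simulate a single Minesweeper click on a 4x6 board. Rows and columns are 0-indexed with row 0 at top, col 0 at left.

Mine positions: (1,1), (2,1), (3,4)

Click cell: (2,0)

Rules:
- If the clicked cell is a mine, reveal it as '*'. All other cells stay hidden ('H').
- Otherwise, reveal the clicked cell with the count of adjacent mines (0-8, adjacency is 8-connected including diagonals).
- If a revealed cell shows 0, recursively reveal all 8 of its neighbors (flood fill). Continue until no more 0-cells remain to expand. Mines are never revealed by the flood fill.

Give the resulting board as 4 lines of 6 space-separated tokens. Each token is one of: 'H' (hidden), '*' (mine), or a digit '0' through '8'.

H H H H H H
H H H H H H
2 H H H H H
H H H H H H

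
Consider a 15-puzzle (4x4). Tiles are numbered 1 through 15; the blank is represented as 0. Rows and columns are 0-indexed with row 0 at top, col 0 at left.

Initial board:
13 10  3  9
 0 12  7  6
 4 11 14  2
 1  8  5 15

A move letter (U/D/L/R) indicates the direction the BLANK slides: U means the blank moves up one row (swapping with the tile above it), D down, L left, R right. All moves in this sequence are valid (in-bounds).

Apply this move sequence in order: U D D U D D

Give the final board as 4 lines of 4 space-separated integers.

After move 1 (U):
 0 10  3  9
13 12  7  6
 4 11 14  2
 1  8  5 15

After move 2 (D):
13 10  3  9
 0 12  7  6
 4 11 14  2
 1  8  5 15

After move 3 (D):
13 10  3  9
 4 12  7  6
 0 11 14  2
 1  8  5 15

After move 4 (U):
13 10  3  9
 0 12  7  6
 4 11 14  2
 1  8  5 15

After move 5 (D):
13 10  3  9
 4 12  7  6
 0 11 14  2
 1  8  5 15

After move 6 (D):
13 10  3  9
 4 12  7  6
 1 11 14  2
 0  8  5 15

Answer: 13 10  3  9
 4 12  7  6
 1 11 14  2
 0  8  5 15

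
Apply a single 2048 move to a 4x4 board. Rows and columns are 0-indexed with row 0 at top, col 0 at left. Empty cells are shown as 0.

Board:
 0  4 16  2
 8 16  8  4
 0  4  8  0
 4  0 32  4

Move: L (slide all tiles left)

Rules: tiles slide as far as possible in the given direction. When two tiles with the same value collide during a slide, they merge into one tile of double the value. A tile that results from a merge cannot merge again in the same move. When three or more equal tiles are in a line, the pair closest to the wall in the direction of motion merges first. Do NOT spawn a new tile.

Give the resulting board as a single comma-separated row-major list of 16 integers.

Slide left:
row 0: [0, 4, 16, 2] -> [4, 16, 2, 0]
row 1: [8, 16, 8, 4] -> [8, 16, 8, 4]
row 2: [0, 4, 8, 0] -> [4, 8, 0, 0]
row 3: [4, 0, 32, 4] -> [4, 32, 4, 0]

Answer: 4, 16, 2, 0, 8, 16, 8, 4, 4, 8, 0, 0, 4, 32, 4, 0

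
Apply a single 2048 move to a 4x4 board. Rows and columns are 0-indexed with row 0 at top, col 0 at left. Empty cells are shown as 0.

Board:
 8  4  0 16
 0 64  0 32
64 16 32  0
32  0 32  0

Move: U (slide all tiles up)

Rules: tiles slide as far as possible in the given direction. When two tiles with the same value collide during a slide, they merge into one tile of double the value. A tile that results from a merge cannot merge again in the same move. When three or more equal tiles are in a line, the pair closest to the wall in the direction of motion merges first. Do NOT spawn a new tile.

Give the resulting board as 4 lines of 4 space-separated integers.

Slide up:
col 0: [8, 0, 64, 32] -> [8, 64, 32, 0]
col 1: [4, 64, 16, 0] -> [4, 64, 16, 0]
col 2: [0, 0, 32, 32] -> [64, 0, 0, 0]
col 3: [16, 32, 0, 0] -> [16, 32, 0, 0]

Answer:  8  4 64 16
64 64  0 32
32 16  0  0
 0  0  0  0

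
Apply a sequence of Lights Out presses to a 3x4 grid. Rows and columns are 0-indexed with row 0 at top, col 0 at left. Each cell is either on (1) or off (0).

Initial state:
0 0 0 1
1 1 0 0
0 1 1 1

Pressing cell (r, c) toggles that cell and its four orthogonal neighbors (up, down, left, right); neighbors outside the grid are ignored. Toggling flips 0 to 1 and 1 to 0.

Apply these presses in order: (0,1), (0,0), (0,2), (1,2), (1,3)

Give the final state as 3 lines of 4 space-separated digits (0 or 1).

Answer: 0 1 1 1
0 1 1 0
0 1 0 0

Derivation:
After press 1 at (0,1):
1 1 1 1
1 0 0 0
0 1 1 1

After press 2 at (0,0):
0 0 1 1
0 0 0 0
0 1 1 1

After press 3 at (0,2):
0 1 0 0
0 0 1 0
0 1 1 1

After press 4 at (1,2):
0 1 1 0
0 1 0 1
0 1 0 1

After press 5 at (1,3):
0 1 1 1
0 1 1 0
0 1 0 0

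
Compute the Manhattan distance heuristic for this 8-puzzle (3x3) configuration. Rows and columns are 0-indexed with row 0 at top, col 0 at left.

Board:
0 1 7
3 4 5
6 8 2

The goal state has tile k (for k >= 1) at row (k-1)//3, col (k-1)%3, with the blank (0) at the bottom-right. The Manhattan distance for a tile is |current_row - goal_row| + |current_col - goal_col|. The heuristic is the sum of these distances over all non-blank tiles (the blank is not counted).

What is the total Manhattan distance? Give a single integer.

Answer: 16

Derivation:
Tile 1: at (0,1), goal (0,0), distance |0-0|+|1-0| = 1
Tile 7: at (0,2), goal (2,0), distance |0-2|+|2-0| = 4
Tile 3: at (1,0), goal (0,2), distance |1-0|+|0-2| = 3
Tile 4: at (1,1), goal (1,0), distance |1-1|+|1-0| = 1
Tile 5: at (1,2), goal (1,1), distance |1-1|+|2-1| = 1
Tile 6: at (2,0), goal (1,2), distance |2-1|+|0-2| = 3
Tile 8: at (2,1), goal (2,1), distance |2-2|+|1-1| = 0
Tile 2: at (2,2), goal (0,1), distance |2-0|+|2-1| = 3
Sum: 1 + 4 + 3 + 1 + 1 + 3 + 0 + 3 = 16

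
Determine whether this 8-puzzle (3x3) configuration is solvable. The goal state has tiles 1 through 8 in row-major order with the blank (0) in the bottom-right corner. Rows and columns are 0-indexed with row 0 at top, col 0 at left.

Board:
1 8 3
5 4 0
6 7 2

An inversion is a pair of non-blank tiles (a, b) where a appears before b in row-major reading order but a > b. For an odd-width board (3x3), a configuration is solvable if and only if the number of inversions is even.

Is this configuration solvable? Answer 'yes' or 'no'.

Inversions (pairs i<j in row-major order where tile[i] > tile[j] > 0): 12
12 is even, so the puzzle is solvable.

Answer: yes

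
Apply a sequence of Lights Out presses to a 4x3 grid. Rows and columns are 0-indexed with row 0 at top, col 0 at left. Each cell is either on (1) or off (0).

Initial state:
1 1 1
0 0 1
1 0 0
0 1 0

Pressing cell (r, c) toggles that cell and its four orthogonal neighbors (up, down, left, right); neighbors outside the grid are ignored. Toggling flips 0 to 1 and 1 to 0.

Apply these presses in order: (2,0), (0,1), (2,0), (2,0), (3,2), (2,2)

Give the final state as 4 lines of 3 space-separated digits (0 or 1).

After press 1 at (2,0):
1 1 1
1 0 1
0 1 0
1 1 0

After press 2 at (0,1):
0 0 0
1 1 1
0 1 0
1 1 0

After press 3 at (2,0):
0 0 0
0 1 1
1 0 0
0 1 0

After press 4 at (2,0):
0 0 0
1 1 1
0 1 0
1 1 0

After press 5 at (3,2):
0 0 0
1 1 1
0 1 1
1 0 1

After press 6 at (2,2):
0 0 0
1 1 0
0 0 0
1 0 0

Answer: 0 0 0
1 1 0
0 0 0
1 0 0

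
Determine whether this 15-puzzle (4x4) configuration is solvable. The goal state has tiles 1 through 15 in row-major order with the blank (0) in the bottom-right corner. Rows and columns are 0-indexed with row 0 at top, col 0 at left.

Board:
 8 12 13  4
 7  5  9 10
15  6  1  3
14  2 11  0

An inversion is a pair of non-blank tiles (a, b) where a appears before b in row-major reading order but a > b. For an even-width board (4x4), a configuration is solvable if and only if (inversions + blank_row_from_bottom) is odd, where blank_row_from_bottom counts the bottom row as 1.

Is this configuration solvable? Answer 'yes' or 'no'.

Inversions: 58
Blank is in row 3 (0-indexed from top), which is row 1 counting from the bottom (bottom = 1).
58 + 1 = 59, which is odd, so the puzzle is solvable.

Answer: yes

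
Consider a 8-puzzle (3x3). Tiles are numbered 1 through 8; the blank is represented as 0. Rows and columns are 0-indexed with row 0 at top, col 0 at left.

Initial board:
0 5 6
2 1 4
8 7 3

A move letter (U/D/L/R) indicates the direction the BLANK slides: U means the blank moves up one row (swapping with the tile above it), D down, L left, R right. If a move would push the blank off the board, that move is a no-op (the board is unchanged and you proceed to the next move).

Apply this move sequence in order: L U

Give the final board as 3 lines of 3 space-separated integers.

After move 1 (L):
0 5 6
2 1 4
8 7 3

After move 2 (U):
0 5 6
2 1 4
8 7 3

Answer: 0 5 6
2 1 4
8 7 3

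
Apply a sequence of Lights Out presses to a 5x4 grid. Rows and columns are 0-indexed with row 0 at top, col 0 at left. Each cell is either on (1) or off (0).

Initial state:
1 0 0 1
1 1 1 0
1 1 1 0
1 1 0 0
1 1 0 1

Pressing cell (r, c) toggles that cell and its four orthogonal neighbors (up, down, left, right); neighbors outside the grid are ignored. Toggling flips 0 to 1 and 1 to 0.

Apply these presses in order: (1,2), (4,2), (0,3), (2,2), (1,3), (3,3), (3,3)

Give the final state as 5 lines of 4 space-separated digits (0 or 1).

Answer: 1 0 0 1
1 0 0 1
1 0 1 0
1 1 0 0
1 0 1 0

Derivation:
After press 1 at (1,2):
1 0 1 1
1 0 0 1
1 1 0 0
1 1 0 0
1 1 0 1

After press 2 at (4,2):
1 0 1 1
1 0 0 1
1 1 0 0
1 1 1 0
1 0 1 0

After press 3 at (0,3):
1 0 0 0
1 0 0 0
1 1 0 0
1 1 1 0
1 0 1 0

After press 4 at (2,2):
1 0 0 0
1 0 1 0
1 0 1 1
1 1 0 0
1 0 1 0

After press 5 at (1,3):
1 0 0 1
1 0 0 1
1 0 1 0
1 1 0 0
1 0 1 0

After press 6 at (3,3):
1 0 0 1
1 0 0 1
1 0 1 1
1 1 1 1
1 0 1 1

After press 7 at (3,3):
1 0 0 1
1 0 0 1
1 0 1 0
1 1 0 0
1 0 1 0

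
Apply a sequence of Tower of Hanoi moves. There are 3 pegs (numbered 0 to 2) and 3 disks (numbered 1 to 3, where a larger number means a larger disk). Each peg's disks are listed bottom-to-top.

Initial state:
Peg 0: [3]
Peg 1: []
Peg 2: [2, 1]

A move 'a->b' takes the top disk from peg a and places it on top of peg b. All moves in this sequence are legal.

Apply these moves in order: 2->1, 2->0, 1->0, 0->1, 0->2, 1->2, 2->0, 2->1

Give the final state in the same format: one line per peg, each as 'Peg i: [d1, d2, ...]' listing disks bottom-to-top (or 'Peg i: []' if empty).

After move 1 (2->1):
Peg 0: [3]
Peg 1: [1]
Peg 2: [2]

After move 2 (2->0):
Peg 0: [3, 2]
Peg 1: [1]
Peg 2: []

After move 3 (1->0):
Peg 0: [3, 2, 1]
Peg 1: []
Peg 2: []

After move 4 (0->1):
Peg 0: [3, 2]
Peg 1: [1]
Peg 2: []

After move 5 (0->2):
Peg 0: [3]
Peg 1: [1]
Peg 2: [2]

After move 6 (1->2):
Peg 0: [3]
Peg 1: []
Peg 2: [2, 1]

After move 7 (2->0):
Peg 0: [3, 1]
Peg 1: []
Peg 2: [2]

After move 8 (2->1):
Peg 0: [3, 1]
Peg 1: [2]
Peg 2: []

Answer: Peg 0: [3, 1]
Peg 1: [2]
Peg 2: []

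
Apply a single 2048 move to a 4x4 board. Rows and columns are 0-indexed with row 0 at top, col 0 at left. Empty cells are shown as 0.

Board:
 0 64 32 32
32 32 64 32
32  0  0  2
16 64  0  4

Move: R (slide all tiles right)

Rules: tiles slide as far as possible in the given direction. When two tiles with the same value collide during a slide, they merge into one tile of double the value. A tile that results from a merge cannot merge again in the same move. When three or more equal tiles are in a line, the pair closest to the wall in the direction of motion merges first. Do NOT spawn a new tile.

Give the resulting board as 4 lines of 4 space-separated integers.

Answer:  0  0 64 64
 0 64 64 32
 0  0 32  2
 0 16 64  4

Derivation:
Slide right:
row 0: [0, 64, 32, 32] -> [0, 0, 64, 64]
row 1: [32, 32, 64, 32] -> [0, 64, 64, 32]
row 2: [32, 0, 0, 2] -> [0, 0, 32, 2]
row 3: [16, 64, 0, 4] -> [0, 16, 64, 4]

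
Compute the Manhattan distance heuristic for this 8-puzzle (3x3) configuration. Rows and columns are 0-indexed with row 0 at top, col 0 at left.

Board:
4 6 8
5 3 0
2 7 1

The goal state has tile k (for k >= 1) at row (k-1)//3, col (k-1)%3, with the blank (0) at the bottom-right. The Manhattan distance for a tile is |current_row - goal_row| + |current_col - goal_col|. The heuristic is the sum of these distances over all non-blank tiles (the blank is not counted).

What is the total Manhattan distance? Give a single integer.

Answer: 17

Derivation:
Tile 4: at (0,0), goal (1,0), distance |0-1|+|0-0| = 1
Tile 6: at (0,1), goal (1,2), distance |0-1|+|1-2| = 2
Tile 8: at (0,2), goal (2,1), distance |0-2|+|2-1| = 3
Tile 5: at (1,0), goal (1,1), distance |1-1|+|0-1| = 1
Tile 3: at (1,1), goal (0,2), distance |1-0|+|1-2| = 2
Tile 2: at (2,0), goal (0,1), distance |2-0|+|0-1| = 3
Tile 7: at (2,1), goal (2,0), distance |2-2|+|1-0| = 1
Tile 1: at (2,2), goal (0,0), distance |2-0|+|2-0| = 4
Sum: 1 + 2 + 3 + 1 + 2 + 3 + 1 + 4 = 17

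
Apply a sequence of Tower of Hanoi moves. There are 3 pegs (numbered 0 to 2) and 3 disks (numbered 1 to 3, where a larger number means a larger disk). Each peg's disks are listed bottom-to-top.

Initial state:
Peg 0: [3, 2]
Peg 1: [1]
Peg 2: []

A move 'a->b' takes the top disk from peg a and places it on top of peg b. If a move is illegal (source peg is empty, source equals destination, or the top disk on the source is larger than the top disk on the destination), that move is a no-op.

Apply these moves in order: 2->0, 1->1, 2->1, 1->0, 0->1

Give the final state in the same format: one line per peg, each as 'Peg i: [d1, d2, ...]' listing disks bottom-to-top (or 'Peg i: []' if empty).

After move 1 (2->0):
Peg 0: [3, 2]
Peg 1: [1]
Peg 2: []

After move 2 (1->1):
Peg 0: [3, 2]
Peg 1: [1]
Peg 2: []

After move 3 (2->1):
Peg 0: [3, 2]
Peg 1: [1]
Peg 2: []

After move 4 (1->0):
Peg 0: [3, 2, 1]
Peg 1: []
Peg 2: []

After move 5 (0->1):
Peg 0: [3, 2]
Peg 1: [1]
Peg 2: []

Answer: Peg 0: [3, 2]
Peg 1: [1]
Peg 2: []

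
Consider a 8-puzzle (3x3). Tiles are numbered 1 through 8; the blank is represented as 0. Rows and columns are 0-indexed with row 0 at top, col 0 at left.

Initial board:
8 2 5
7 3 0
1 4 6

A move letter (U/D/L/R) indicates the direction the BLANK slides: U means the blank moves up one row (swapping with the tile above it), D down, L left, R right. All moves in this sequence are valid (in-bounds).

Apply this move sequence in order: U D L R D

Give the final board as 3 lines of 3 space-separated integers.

After move 1 (U):
8 2 0
7 3 5
1 4 6

After move 2 (D):
8 2 5
7 3 0
1 4 6

After move 3 (L):
8 2 5
7 0 3
1 4 6

After move 4 (R):
8 2 5
7 3 0
1 4 6

After move 5 (D):
8 2 5
7 3 6
1 4 0

Answer: 8 2 5
7 3 6
1 4 0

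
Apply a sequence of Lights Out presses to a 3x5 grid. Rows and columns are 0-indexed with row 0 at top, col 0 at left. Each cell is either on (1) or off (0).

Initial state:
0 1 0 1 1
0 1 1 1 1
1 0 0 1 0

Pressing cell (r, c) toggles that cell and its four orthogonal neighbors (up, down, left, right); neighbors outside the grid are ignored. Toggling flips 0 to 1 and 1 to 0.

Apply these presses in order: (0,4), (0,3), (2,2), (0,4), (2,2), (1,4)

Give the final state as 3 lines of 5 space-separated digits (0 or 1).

Answer: 0 1 1 0 1
0 1 1 1 0
1 0 0 1 1

Derivation:
After press 1 at (0,4):
0 1 0 0 0
0 1 1 1 0
1 0 0 1 0

After press 2 at (0,3):
0 1 1 1 1
0 1 1 0 0
1 0 0 1 0

After press 3 at (2,2):
0 1 1 1 1
0 1 0 0 0
1 1 1 0 0

After press 4 at (0,4):
0 1 1 0 0
0 1 0 0 1
1 1 1 0 0

After press 5 at (2,2):
0 1 1 0 0
0 1 1 0 1
1 0 0 1 0

After press 6 at (1,4):
0 1 1 0 1
0 1 1 1 0
1 0 0 1 1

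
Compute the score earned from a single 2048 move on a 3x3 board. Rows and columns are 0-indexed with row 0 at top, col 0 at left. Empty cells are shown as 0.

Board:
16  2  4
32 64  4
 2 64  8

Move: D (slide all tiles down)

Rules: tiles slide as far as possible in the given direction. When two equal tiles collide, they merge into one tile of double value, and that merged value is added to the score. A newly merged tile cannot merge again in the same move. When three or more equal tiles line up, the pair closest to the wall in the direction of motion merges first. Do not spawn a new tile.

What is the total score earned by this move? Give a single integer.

Slide down:
col 0: [16, 32, 2] -> [16, 32, 2]  score +0 (running 0)
col 1: [2, 64, 64] -> [0, 2, 128]  score +128 (running 128)
col 2: [4, 4, 8] -> [0, 8, 8]  score +8 (running 136)
Board after move:
 16   0   0
 32   2   8
  2 128   8

Answer: 136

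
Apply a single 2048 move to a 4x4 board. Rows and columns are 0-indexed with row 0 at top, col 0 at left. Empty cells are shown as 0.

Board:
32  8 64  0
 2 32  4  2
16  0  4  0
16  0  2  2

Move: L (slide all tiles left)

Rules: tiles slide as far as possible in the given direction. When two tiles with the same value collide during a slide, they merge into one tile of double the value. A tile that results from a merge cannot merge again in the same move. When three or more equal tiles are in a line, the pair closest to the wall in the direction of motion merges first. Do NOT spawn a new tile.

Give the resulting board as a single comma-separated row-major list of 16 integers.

Slide left:
row 0: [32, 8, 64, 0] -> [32, 8, 64, 0]
row 1: [2, 32, 4, 2] -> [2, 32, 4, 2]
row 2: [16, 0, 4, 0] -> [16, 4, 0, 0]
row 3: [16, 0, 2, 2] -> [16, 4, 0, 0]

Answer: 32, 8, 64, 0, 2, 32, 4, 2, 16, 4, 0, 0, 16, 4, 0, 0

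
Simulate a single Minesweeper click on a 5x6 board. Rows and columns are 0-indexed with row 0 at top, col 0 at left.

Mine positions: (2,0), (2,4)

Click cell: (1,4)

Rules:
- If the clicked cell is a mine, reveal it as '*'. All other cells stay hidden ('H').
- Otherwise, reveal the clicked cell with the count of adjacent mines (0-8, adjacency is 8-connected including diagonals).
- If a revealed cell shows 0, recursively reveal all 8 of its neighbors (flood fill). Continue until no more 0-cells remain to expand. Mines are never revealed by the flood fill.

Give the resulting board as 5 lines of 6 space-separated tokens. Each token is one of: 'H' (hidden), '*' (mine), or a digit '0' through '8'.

H H H H H H
H H H H 1 H
H H H H H H
H H H H H H
H H H H H H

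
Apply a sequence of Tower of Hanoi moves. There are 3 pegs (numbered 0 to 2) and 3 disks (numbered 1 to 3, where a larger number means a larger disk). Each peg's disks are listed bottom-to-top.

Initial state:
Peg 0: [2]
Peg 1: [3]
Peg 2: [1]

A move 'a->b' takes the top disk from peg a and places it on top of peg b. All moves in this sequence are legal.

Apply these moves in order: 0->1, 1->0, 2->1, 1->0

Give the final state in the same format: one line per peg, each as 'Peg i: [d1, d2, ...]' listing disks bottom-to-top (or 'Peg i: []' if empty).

Answer: Peg 0: [2, 1]
Peg 1: [3]
Peg 2: []

Derivation:
After move 1 (0->1):
Peg 0: []
Peg 1: [3, 2]
Peg 2: [1]

After move 2 (1->0):
Peg 0: [2]
Peg 1: [3]
Peg 2: [1]

After move 3 (2->1):
Peg 0: [2]
Peg 1: [3, 1]
Peg 2: []

After move 4 (1->0):
Peg 0: [2, 1]
Peg 1: [3]
Peg 2: []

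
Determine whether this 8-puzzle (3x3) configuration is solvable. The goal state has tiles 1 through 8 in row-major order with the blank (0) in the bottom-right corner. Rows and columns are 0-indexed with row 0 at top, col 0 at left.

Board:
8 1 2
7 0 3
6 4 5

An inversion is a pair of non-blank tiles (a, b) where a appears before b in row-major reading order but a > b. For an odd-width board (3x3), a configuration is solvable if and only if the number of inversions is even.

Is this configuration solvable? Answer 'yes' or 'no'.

Answer: no

Derivation:
Inversions (pairs i<j in row-major order where tile[i] > tile[j] > 0): 13
13 is odd, so the puzzle is not solvable.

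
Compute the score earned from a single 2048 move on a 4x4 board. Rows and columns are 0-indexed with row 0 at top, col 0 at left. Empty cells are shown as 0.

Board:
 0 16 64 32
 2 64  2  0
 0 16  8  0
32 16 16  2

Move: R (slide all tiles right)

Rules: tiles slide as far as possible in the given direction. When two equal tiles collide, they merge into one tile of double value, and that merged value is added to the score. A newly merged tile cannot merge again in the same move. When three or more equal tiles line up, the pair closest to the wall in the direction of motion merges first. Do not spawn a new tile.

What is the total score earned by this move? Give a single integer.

Answer: 32

Derivation:
Slide right:
row 0: [0, 16, 64, 32] -> [0, 16, 64, 32]  score +0 (running 0)
row 1: [2, 64, 2, 0] -> [0, 2, 64, 2]  score +0 (running 0)
row 2: [0, 16, 8, 0] -> [0, 0, 16, 8]  score +0 (running 0)
row 3: [32, 16, 16, 2] -> [0, 32, 32, 2]  score +32 (running 32)
Board after move:
 0 16 64 32
 0  2 64  2
 0  0 16  8
 0 32 32  2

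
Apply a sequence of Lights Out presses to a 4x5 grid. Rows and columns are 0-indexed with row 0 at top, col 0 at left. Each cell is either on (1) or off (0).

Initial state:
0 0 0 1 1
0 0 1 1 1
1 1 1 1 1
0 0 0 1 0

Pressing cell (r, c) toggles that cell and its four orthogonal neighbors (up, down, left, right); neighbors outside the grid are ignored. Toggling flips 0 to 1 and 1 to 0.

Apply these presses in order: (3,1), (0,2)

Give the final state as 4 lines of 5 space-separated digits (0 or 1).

Answer: 0 1 1 0 1
0 0 0 1 1
1 0 1 1 1
1 1 1 1 0

Derivation:
After press 1 at (3,1):
0 0 0 1 1
0 0 1 1 1
1 0 1 1 1
1 1 1 1 0

After press 2 at (0,2):
0 1 1 0 1
0 0 0 1 1
1 0 1 1 1
1 1 1 1 0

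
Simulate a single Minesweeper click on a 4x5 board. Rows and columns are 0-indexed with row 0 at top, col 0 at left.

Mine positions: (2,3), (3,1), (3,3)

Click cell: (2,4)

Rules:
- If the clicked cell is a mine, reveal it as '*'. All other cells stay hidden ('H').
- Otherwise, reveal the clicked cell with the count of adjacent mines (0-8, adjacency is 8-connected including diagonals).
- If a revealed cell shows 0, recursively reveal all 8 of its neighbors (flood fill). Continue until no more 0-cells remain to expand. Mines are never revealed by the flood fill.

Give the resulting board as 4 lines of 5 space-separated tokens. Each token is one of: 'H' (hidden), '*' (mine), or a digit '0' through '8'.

H H H H H
H H H H H
H H H H 2
H H H H H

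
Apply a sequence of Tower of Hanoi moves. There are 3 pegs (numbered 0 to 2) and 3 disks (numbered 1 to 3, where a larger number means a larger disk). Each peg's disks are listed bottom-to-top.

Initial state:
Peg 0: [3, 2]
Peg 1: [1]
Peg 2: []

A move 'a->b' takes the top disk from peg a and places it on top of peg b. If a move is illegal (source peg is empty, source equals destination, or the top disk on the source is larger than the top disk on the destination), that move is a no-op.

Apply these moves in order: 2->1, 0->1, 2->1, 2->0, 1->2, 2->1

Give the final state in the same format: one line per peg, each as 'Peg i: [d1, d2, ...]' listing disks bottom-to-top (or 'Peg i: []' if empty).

Answer: Peg 0: [3, 2]
Peg 1: [1]
Peg 2: []

Derivation:
After move 1 (2->1):
Peg 0: [3, 2]
Peg 1: [1]
Peg 2: []

After move 2 (0->1):
Peg 0: [3, 2]
Peg 1: [1]
Peg 2: []

After move 3 (2->1):
Peg 0: [3, 2]
Peg 1: [1]
Peg 2: []

After move 4 (2->0):
Peg 0: [3, 2]
Peg 1: [1]
Peg 2: []

After move 5 (1->2):
Peg 0: [3, 2]
Peg 1: []
Peg 2: [1]

After move 6 (2->1):
Peg 0: [3, 2]
Peg 1: [1]
Peg 2: []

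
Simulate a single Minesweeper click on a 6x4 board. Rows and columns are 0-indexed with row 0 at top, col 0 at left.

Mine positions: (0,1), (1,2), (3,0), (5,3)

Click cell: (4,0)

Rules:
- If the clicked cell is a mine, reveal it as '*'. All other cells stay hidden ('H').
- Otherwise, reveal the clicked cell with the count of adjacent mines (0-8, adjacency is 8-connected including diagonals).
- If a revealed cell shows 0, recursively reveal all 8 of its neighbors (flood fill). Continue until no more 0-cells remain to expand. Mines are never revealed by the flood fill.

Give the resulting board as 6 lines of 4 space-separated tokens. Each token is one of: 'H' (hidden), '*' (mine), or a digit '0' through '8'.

H H H H
H H H H
H H H H
H H H H
1 H H H
H H H H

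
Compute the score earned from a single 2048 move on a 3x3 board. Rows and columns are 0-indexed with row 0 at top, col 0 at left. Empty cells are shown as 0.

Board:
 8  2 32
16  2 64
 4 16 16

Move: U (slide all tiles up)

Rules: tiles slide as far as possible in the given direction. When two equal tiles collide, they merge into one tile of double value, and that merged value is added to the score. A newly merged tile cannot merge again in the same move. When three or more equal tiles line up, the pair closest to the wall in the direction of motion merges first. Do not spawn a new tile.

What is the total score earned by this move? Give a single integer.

Answer: 4

Derivation:
Slide up:
col 0: [8, 16, 4] -> [8, 16, 4]  score +0 (running 0)
col 1: [2, 2, 16] -> [4, 16, 0]  score +4 (running 4)
col 2: [32, 64, 16] -> [32, 64, 16]  score +0 (running 4)
Board after move:
 8  4 32
16 16 64
 4  0 16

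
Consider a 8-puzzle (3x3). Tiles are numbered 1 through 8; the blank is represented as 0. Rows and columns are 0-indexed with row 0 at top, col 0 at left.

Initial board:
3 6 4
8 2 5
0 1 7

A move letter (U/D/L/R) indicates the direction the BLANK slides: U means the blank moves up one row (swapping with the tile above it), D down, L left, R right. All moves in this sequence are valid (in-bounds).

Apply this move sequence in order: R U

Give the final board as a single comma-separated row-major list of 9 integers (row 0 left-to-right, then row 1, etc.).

After move 1 (R):
3 6 4
8 2 5
1 0 7

After move 2 (U):
3 6 4
8 0 5
1 2 7

Answer: 3, 6, 4, 8, 0, 5, 1, 2, 7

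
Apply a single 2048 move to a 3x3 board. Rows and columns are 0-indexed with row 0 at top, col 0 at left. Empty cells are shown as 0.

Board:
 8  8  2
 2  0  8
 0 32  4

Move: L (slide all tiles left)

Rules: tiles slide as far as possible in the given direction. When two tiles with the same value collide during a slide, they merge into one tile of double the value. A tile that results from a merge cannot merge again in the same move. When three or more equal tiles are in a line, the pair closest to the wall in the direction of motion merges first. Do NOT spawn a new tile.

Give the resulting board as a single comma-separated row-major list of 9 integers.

Slide left:
row 0: [8, 8, 2] -> [16, 2, 0]
row 1: [2, 0, 8] -> [2, 8, 0]
row 2: [0, 32, 4] -> [32, 4, 0]

Answer: 16, 2, 0, 2, 8, 0, 32, 4, 0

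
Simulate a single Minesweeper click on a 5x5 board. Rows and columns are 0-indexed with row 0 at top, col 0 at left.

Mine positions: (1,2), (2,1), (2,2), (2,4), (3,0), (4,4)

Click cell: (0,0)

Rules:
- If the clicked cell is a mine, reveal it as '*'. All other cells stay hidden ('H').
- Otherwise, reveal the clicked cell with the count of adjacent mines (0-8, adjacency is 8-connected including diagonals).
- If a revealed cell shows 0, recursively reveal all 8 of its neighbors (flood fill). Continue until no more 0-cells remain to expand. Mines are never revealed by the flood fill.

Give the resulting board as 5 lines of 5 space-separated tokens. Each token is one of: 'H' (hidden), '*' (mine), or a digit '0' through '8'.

0 1 H H H
1 3 H H H
H H H H H
H H H H H
H H H H H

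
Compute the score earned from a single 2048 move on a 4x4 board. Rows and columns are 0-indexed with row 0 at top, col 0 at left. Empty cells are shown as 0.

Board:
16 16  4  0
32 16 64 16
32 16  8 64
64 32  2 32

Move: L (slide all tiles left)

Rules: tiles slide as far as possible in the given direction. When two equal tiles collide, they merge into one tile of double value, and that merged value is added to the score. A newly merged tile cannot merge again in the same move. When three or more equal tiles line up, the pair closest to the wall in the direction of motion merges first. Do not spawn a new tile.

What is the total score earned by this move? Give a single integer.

Slide left:
row 0: [16, 16, 4, 0] -> [32, 4, 0, 0]  score +32 (running 32)
row 1: [32, 16, 64, 16] -> [32, 16, 64, 16]  score +0 (running 32)
row 2: [32, 16, 8, 64] -> [32, 16, 8, 64]  score +0 (running 32)
row 3: [64, 32, 2, 32] -> [64, 32, 2, 32]  score +0 (running 32)
Board after move:
32  4  0  0
32 16 64 16
32 16  8 64
64 32  2 32

Answer: 32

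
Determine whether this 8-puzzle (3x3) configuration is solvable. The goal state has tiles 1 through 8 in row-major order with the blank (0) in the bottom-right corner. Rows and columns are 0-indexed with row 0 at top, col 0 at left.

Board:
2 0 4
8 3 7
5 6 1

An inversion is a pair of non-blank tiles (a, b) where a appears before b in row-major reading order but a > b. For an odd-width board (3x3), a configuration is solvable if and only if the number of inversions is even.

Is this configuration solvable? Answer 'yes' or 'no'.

Inversions (pairs i<j in row-major order where tile[i] > tile[j] > 0): 14
14 is even, so the puzzle is solvable.

Answer: yes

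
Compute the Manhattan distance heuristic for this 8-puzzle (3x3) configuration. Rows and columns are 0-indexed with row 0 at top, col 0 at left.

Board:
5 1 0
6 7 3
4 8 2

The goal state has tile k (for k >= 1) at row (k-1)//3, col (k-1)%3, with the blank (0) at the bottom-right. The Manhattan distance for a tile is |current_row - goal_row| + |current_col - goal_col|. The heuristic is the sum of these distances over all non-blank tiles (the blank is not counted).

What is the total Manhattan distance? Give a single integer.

Tile 5: (0,0)->(1,1) = 2
Tile 1: (0,1)->(0,0) = 1
Tile 6: (1,0)->(1,2) = 2
Tile 7: (1,1)->(2,0) = 2
Tile 3: (1,2)->(0,2) = 1
Tile 4: (2,0)->(1,0) = 1
Tile 8: (2,1)->(2,1) = 0
Tile 2: (2,2)->(0,1) = 3
Sum: 2 + 1 + 2 + 2 + 1 + 1 + 0 + 3 = 12

Answer: 12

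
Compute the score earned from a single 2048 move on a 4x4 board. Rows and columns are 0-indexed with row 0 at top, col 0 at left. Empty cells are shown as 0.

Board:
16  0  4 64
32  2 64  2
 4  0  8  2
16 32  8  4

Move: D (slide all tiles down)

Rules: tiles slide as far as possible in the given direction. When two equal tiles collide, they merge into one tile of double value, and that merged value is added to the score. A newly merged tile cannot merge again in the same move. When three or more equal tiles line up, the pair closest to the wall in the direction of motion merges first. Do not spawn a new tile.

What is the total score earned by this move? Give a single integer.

Answer: 20

Derivation:
Slide down:
col 0: [16, 32, 4, 16] -> [16, 32, 4, 16]  score +0 (running 0)
col 1: [0, 2, 0, 32] -> [0, 0, 2, 32]  score +0 (running 0)
col 2: [4, 64, 8, 8] -> [0, 4, 64, 16]  score +16 (running 16)
col 3: [64, 2, 2, 4] -> [0, 64, 4, 4]  score +4 (running 20)
Board after move:
16  0  0  0
32  0  4 64
 4  2 64  4
16 32 16  4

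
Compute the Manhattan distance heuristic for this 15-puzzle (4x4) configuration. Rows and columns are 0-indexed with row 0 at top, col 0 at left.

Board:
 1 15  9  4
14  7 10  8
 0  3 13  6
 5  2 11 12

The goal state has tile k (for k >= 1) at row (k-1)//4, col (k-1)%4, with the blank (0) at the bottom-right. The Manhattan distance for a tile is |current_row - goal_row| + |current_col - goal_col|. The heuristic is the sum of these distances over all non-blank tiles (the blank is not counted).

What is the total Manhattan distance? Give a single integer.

Answer: 30

Derivation:
Tile 1: at (0,0), goal (0,0), distance |0-0|+|0-0| = 0
Tile 15: at (0,1), goal (3,2), distance |0-3|+|1-2| = 4
Tile 9: at (0,2), goal (2,0), distance |0-2|+|2-0| = 4
Tile 4: at (0,3), goal (0,3), distance |0-0|+|3-3| = 0
Tile 14: at (1,0), goal (3,1), distance |1-3|+|0-1| = 3
Tile 7: at (1,1), goal (1,2), distance |1-1|+|1-2| = 1
Tile 10: at (1,2), goal (2,1), distance |1-2|+|2-1| = 2
Tile 8: at (1,3), goal (1,3), distance |1-1|+|3-3| = 0
Tile 3: at (2,1), goal (0,2), distance |2-0|+|1-2| = 3
Tile 13: at (2,2), goal (3,0), distance |2-3|+|2-0| = 3
Tile 6: at (2,3), goal (1,1), distance |2-1|+|3-1| = 3
Tile 5: at (3,0), goal (1,0), distance |3-1|+|0-0| = 2
Tile 2: at (3,1), goal (0,1), distance |3-0|+|1-1| = 3
Tile 11: at (3,2), goal (2,2), distance |3-2|+|2-2| = 1
Tile 12: at (3,3), goal (2,3), distance |3-2|+|3-3| = 1
Sum: 0 + 4 + 4 + 0 + 3 + 1 + 2 + 0 + 3 + 3 + 3 + 2 + 3 + 1 + 1 = 30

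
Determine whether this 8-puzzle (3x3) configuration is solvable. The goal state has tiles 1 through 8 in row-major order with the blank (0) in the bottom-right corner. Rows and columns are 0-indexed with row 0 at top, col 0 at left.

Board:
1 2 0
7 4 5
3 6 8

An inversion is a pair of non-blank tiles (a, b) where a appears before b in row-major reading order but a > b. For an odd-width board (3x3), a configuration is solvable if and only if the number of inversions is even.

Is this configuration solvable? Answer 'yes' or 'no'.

Inversions (pairs i<j in row-major order where tile[i] > tile[j] > 0): 6
6 is even, so the puzzle is solvable.

Answer: yes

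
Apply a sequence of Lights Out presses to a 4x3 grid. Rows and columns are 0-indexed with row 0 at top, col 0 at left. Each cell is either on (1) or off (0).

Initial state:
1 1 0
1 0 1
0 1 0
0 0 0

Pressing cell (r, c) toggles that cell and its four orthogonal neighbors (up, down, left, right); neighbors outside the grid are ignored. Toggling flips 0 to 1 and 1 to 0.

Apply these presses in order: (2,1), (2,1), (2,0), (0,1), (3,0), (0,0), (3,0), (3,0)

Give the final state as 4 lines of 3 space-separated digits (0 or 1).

After press 1 at (2,1):
1 1 0
1 1 1
1 0 1
0 1 0

After press 2 at (2,1):
1 1 0
1 0 1
0 1 0
0 0 0

After press 3 at (2,0):
1 1 0
0 0 1
1 0 0
1 0 0

After press 4 at (0,1):
0 0 1
0 1 1
1 0 0
1 0 0

After press 5 at (3,0):
0 0 1
0 1 1
0 0 0
0 1 0

After press 6 at (0,0):
1 1 1
1 1 1
0 0 0
0 1 0

After press 7 at (3,0):
1 1 1
1 1 1
1 0 0
1 0 0

After press 8 at (3,0):
1 1 1
1 1 1
0 0 0
0 1 0

Answer: 1 1 1
1 1 1
0 0 0
0 1 0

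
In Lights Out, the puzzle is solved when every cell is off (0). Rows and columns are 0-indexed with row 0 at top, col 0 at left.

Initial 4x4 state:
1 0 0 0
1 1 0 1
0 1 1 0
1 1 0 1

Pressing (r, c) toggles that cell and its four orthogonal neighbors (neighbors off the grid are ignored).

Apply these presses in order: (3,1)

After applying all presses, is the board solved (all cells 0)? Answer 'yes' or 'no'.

After press 1 at (3,1):
1 0 0 0
1 1 0 1
0 0 1 0
0 0 1 1

Lights still on: 7

Answer: no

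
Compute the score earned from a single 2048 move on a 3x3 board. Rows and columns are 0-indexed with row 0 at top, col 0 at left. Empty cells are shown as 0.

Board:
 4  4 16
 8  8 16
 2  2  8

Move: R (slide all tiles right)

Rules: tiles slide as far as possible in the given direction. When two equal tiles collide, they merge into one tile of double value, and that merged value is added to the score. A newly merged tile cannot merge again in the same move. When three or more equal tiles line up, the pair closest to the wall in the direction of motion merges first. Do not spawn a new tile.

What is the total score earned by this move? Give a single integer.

Slide right:
row 0: [4, 4, 16] -> [0, 8, 16]  score +8 (running 8)
row 1: [8, 8, 16] -> [0, 16, 16]  score +16 (running 24)
row 2: [2, 2, 8] -> [0, 4, 8]  score +4 (running 28)
Board after move:
 0  8 16
 0 16 16
 0  4  8

Answer: 28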